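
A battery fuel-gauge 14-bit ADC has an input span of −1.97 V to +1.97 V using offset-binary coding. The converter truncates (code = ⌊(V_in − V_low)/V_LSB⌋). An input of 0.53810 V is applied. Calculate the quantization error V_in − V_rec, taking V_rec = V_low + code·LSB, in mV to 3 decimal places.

0.150 mV

Step size: 3.94 V ÷ 2^14 = 240.48 µV.
(V_in − V_low)/LSB = (0.53810 − (−1.97))/0.000240479 = 10429.6219 → code 10429 (floor).
Reconstructed: 0.53795044 V.
Error = 0.53810 − 0.53795044 = 0.000149561 V = 0.150 mV.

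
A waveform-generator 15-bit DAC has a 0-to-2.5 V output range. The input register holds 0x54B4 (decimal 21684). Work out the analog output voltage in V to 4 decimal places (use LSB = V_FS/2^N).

1.6544 V

LSB = 2.5 V / 2^15 = 76.29 µV.
Code 0x54B4 = 21684 decimal.
V_out = 0 + 21684 × 7.62939e-05 V = 1.65436 V.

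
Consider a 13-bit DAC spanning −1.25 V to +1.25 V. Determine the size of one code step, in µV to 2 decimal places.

Full-scale span = 2.5 V.
LSB = 2.5 / 2^13 = 2.5 / 8192 = 0.000305176 V = 305.18 µV.

305.18 µV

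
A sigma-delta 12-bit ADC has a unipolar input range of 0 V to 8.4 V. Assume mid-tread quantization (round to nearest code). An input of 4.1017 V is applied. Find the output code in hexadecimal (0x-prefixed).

With 4096 levels over 8.4 V, one step is 2.051 mV.
Input sits at 2000.067 steps above V_low.
So the output code is 2000.
In hexadecimal (0x-prefixed): 0x7D0.

code 0x7D0 (decimal 2000)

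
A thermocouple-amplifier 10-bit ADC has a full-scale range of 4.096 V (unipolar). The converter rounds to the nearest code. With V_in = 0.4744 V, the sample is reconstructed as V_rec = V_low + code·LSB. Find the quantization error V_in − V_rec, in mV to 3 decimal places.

One LSB is 4.096 V / 1024 = 4.000 mV.
(0.4744 − 0)/0.004 = 118.6000; round gives code 119.
Code 119 maps back to 0 + 119×0.004 V = 0.476 V.
Difference: -0.0016 V → -1.600 mV.

-1.600 mV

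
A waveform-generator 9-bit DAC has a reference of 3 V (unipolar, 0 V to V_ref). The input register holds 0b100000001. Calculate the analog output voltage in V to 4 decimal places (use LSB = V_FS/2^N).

1.5059 V

LSB = 3 V / 2^9 = 5.859 mV.
Code 0b100000001 = 257 decimal.
V_out = 0 + 257 × 0.00585938 V = 1.50586 V.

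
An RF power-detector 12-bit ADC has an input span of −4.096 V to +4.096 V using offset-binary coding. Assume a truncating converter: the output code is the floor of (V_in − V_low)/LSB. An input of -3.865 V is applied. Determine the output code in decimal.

LSB = 8.192 V / 4096 = 2.000 mV.
(V_in − V_low)/LSB = (-3.865 − (−4.096)) / 0.002 = 115.500.
So the output code is 115.

code 115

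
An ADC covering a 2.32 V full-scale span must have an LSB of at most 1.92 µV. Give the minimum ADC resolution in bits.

21 bits

Number of steps required ≥ 2.32 V / 1.92 µV = 1208333.33.
Need 2^N ≥ 1208333.33; 2^20 = 1048576, 2^21 = 2097152.
Minimum N = 21.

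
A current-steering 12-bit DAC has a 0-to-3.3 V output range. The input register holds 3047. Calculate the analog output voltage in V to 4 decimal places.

2.4549 V

LSB = 3.3 V / 2^12 = 0.806 mV.
V_out = 0 + 3047 × 0.000805664 V = 2.45486 V.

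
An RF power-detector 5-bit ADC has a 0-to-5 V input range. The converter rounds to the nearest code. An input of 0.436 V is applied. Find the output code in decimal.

code 3

LSB = 5 V / 32 = 156.250 mV.
(V_in − V_low)/LSB = (0.436 − 0) / 0.15625 = 2.790.
Round → code 3.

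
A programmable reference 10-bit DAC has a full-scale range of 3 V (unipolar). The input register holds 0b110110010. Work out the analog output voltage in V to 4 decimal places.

1.2715 V

LSB = 3 V / 2^10 = 2.930 mV.
Code 0b110110010 = 434 decimal.
V_out = 0 + 434 × 0.00292969 V = 1.27148 V.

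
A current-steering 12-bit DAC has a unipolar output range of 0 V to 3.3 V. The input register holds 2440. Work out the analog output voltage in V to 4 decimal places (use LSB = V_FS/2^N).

1.9658 V

LSB = 3.3 V / 2^12 = 0.806 mV.
V_out = 0 + 2440 × 0.000805664 V = 1.96582 V.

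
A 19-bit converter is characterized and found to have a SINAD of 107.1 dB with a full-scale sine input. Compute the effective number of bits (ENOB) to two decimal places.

17.50 bits

ENOB = (SINAD − 1.76) / 6.02 = (107.1 − 1.76)/6.02 = 17.498.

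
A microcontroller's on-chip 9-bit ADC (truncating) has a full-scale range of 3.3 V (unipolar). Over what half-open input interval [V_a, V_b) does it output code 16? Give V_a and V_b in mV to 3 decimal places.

LSB = 3.3/2^9 = 6.445 mV.
V_a = V_low + 16·LSB = 0.103125 V; V_b = V_low + 17·LSB = 0.10957 V.

[103.125 mV, 109.570 mV)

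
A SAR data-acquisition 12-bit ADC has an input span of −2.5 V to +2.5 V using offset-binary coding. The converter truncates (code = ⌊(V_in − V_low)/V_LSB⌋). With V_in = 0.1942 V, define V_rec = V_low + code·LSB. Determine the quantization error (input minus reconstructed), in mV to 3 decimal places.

0.108 mV

One LSB is 5 V / 4096 = 1.221 mV.
(V_in − V_low)/LSB = (0.1942 − (−2.5))/0.0012207 = 2207.0886 → code 2207 (floor).
Reconstructed: 0.1940918 V.
V_in − V_rec = 0.000108203 V = 0.108 mV.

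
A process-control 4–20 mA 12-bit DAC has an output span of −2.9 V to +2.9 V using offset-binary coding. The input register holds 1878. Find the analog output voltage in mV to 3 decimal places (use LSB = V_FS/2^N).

-240.723 mV

LSB = 5.8 V / 2^12 = 1.416 mV.
V_out = (−2.9) + 1878 × 0.00141602 V = -0.240723 V.
= -240.723 mV.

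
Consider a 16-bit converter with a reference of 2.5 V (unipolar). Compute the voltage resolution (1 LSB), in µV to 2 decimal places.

Full-scale span = 2.5 V.
LSB = 2.5 / 2^16 = 2.5 / 65536 = 3.8147e-05 V = 38.15 µV.

38.15 µV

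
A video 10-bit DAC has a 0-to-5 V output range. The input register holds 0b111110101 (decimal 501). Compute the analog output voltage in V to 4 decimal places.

2.4463 V

LSB = 5 V / 2^10 = 4.883 mV.
Code 0b111110101 = 501 decimal.
V_out = 0 + 501 × 0.00488281 V = 2.44629 V.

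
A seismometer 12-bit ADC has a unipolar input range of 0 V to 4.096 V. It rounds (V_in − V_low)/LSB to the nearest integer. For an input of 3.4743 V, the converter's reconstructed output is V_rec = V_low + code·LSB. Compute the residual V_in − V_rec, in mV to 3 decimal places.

One LSB is 4.096 V / 4096 = 1.000 mV.
(3.4743 − 0)/0.001 = 3474.3000; round gives code 3474.
Code 3474 maps back to 0 + 3474×0.001 V = 3.474 V.
V_in − V_rec = 0.0003 V = 0.300 mV.

0.300 mV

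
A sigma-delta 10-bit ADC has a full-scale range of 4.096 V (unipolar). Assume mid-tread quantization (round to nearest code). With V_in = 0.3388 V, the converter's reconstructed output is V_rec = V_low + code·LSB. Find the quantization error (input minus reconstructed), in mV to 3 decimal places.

One LSB is 4.096 V / 1024 = 4.000 mV.
Scaled input = 84.7000 LSBs, so code = 85.
V_rec = 0 + 85·0.004 = 0.34 V.
Error = 0.3388 − 0.34 = -0.0012 V = -1.200 mV.

-1.200 mV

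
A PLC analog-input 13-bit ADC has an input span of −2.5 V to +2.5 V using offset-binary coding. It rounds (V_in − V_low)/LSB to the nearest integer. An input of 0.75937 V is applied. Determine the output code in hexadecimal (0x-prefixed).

Full-scale span = 5 V; LSB = 5/2^13 = 0.610 mV.
(0.75937 − (−2.5)) / 0.000610352 = 5340.152 LSBs.
Round → code 5340.
In hexadecimal (0x-prefixed): 0x14DC.

code 0x14DC (decimal 5340)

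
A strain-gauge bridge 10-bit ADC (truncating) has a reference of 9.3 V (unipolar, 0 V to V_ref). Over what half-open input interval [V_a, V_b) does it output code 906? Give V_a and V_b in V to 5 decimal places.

LSB = 9.3/2^10 = 9.082 mV.
V_a = V_low + 906·LSB = 8.22832 V; V_b = V_low + 907·LSB = 8.2374 V.

[8.22832 V, 8.23740 V)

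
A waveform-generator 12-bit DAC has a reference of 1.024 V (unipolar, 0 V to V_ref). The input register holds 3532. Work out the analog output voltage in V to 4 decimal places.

0.8830 V

LSB = 1.024 V / 2^12 = 250.00 µV.
V_out = 0 + 3532 × 0.00025 V = 0.883 V.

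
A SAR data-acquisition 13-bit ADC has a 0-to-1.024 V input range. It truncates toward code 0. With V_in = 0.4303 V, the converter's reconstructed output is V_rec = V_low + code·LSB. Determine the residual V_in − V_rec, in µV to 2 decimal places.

50.00 µV

One LSB is 1.024 V / 8192 = 125.00 µV.
(0.4303 − 0)/0.000125 = 3442.4000; ⌊·⌋ gives code 3442.
Code 3442 maps back to 0 + 3442×0.000125 V = 0.43025 V.
Difference: 5e-05 V → 50.00 µV.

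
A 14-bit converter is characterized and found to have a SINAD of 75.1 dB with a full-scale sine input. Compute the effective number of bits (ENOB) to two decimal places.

ENOB = (SINAD − 1.76) / 6.02 = (75.1 − 1.76)/6.02 = 12.183.

12.18 bits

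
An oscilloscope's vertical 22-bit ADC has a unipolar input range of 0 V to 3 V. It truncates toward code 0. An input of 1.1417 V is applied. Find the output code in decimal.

code 1596212

Full-scale span = 3 V; LSB = 3/2^22 = 0.72 µV.
Input sits at 1596212.292 steps above V_low.
⌊·⌋(1596212.292) = 1596212.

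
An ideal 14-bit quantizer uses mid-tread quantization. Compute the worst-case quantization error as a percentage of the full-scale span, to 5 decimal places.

Rounding → worst-case error = ½ LSB = V_FS/2^15, so 100/32768 = 0.00305176 % of full scale.

0.00305 %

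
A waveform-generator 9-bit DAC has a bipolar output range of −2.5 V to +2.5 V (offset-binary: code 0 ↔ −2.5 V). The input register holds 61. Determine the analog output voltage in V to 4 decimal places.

-1.9043 V

LSB = 5 V / 2^9 = 9.766 mV.
V_out = (−2.5) + 61 × 0.00976562 V = -1.9043 V.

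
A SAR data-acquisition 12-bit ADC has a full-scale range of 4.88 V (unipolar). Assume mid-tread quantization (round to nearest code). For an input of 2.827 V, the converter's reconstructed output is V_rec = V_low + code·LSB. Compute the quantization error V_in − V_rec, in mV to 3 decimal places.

-0.207 mV

Step size: 4.88 V ÷ 2^12 = 1.191 mV.
(2.827 − 0)/0.00119141 = 2372.8262; round gives code 2373.
Reconstructed: 2.827207 V.
V_in − V_rec = -0.000207031 V = -0.207 mV.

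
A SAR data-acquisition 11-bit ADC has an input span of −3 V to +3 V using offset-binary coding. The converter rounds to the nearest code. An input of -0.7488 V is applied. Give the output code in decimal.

LSB = 6 V / 2048 = 2.930 mV.
(-0.7488 − (−3)) / 0.00292969 = 768.410 LSBs.
Round → code 768.

code 768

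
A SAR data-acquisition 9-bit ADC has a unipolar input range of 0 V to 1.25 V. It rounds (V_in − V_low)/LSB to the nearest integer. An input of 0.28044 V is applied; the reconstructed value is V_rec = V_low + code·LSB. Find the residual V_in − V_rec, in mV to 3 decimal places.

LSB = 1.25/2^9 = 2.441 mV.
Scaled input = 114.8682 LSBs, so code = 115.
Code 115 maps back to 0 + 115×0.00244141 V = 0.28076172 V.
Difference: -0.000321719 V → -0.322 mV.

-0.322 mV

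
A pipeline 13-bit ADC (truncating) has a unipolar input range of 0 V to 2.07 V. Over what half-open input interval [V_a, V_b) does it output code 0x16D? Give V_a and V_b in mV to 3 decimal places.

[92.230 mV, 92.483 mV)

LSB = 2.07/2^13 = 252.69 µV.
Code 0x16D = 365 decimal.
V_a = V_low + 365·LSB = 0.0922302 V; V_b = V_low + 366·LSB = 0.0924829 V.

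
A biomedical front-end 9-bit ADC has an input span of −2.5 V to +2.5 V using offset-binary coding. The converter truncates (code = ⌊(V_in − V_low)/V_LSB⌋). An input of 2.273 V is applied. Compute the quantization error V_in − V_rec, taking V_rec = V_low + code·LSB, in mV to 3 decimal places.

LSB = 5/2^9 = 9.766 mV.
(V_in − V_low)/LSB = (2.273 − (−2.5))/0.00976562 = 488.7552 → code 488 (floor).
V_rec = (−2.5) + 488·0.00976562 = 2.265625 V.
V_in − V_rec = 0.007375 V = 7.375 mV.

7.375 mV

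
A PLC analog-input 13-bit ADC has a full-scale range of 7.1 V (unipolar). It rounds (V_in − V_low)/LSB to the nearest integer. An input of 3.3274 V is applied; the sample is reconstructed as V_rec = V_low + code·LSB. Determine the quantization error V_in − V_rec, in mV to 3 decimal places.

0.142 mV

Step size: 7.1 V ÷ 2^13 = 0.867 mV.
Scaled input = 3839.1635 LSBs, so code = 3839.
Reconstructed: 3.3272583 V.
V_in − V_rec = 0.000141699 V = 0.142 mV.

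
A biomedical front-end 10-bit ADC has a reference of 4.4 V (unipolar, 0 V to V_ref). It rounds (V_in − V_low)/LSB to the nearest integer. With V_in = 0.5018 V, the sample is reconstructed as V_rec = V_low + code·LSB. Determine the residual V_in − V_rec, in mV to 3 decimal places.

-0.934 mV

One LSB is 4.4 V / 1024 = 4.297 mV.
(0.5018 − 0)/0.00429688 = 116.7825; round gives code 117.
V_rec = 0 + 117·0.00429688 = 0.50273437 V.
V_in − V_rec = -0.000934375 V = -0.934 mV.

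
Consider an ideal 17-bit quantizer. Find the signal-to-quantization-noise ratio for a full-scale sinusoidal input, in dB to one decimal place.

SNR ≈ 6.02·N + 1.76 dB = 6.02·17 + 1.76 = 104.10 dB.

104.1 dB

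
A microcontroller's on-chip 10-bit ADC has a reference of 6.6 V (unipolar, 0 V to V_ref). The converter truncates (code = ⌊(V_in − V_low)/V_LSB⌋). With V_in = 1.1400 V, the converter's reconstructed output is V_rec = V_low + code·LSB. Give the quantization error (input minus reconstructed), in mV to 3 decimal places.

5.625 mV

Step size: 6.6 V ÷ 2^10 = 6.445 mV.
(1.1400 − 0)/0.00644531 = 176.8727; ⌊·⌋ gives code 176.
Reconstructed: 1.134375 V.
V_in − V_rec = 0.005625 V = 5.625 mV.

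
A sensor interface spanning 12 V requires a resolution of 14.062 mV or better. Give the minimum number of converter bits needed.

Number of steps required ≥ 12 V / 14.062 mV = 853.36.
Need 2^N ≥ 853.36; 2^9 = 512, 2^10 = 1024.
Minimum N = 10.

10 bits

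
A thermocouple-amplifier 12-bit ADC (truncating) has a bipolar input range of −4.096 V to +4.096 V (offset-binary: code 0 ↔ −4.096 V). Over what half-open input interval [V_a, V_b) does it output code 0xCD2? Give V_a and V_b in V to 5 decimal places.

LSB = 8.192/2^12 = 2.000 mV.
Code 0xCD2 = 3282 decimal.
V_a = V_low + 3282·LSB = 2.468 V; V_b = V_low + 3283·LSB = 2.47 V.

[2.46800 V, 2.47000 V)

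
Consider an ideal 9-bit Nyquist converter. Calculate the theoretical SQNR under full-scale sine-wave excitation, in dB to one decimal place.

55.9 dB

SNR ≈ 6.02·N + 1.76 dB = 6.02·9 + 1.76 = 55.94 dB.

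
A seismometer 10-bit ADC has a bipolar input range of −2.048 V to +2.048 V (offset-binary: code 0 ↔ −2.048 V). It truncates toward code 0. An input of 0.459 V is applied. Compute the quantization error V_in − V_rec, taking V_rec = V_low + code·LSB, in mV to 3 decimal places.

LSB = 4.096/2^10 = 4.000 mV.
Scaled input = 626.7500 LSBs, so code = 626.
V_rec = (−2.048) + 626·0.004 = 0.456 V.
Difference: 0.003 V → 3.000 mV.

3.000 mV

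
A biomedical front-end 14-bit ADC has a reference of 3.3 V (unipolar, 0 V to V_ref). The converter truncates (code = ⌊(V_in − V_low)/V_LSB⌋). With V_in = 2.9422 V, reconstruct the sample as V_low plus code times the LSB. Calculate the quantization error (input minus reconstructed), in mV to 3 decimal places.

LSB = 3.3/2^14 = 201.42 µV.
Scaled input = 14607.5772 LSBs, so code = 14607.
V_rec = 0 + 14607·0.000201416 = 2.9420837 V.
Error = 2.9422 − 2.9420837 = 0.00011626 V = 0.116 mV.

0.116 mV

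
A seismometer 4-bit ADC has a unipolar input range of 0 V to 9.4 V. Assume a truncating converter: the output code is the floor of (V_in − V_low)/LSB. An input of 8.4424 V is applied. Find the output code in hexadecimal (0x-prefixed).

LSB = 9.4 V / 16 = 0.5875 V.
Input sits at 14.370 steps above V_low.
⌊·⌋(14.370) = 14.
In hexadecimal (0x-prefixed): 0xE.

code 0xE (decimal 14)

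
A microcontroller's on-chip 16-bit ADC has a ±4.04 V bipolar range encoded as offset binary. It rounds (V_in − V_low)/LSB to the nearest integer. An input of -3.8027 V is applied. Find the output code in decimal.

code 1925

Full-scale span = 8.08 V; LSB = 8.08/2^16 = 123.29 µV.
(V_in − V_low)/LSB = (-3.8027 − (−4.04)) / 0.000123291 = 1924.714.
round(1924.714) = 1925.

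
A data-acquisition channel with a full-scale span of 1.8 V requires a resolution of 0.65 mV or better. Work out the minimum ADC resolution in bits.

Number of steps required ≥ 1.8 V / 0.65 mV = 2769.23.
Need 2^N ≥ 2769.23; 2^11 = 2048, 2^12 = 4096.
Minimum N = 12.

12 bits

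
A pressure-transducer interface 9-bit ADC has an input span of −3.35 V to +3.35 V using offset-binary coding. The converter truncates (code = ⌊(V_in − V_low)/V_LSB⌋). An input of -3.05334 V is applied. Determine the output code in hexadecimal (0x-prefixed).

With 512 levels over 6.7 V, one step is 13.086 mV.
(V_in − V_low)/LSB = (-3.05334 − (−3.35)) / 0.0130859 = 22.670.
⌊·⌋(22.670) = 22.
In hexadecimal (0x-prefixed): 0x16.

code 0x16 (decimal 22)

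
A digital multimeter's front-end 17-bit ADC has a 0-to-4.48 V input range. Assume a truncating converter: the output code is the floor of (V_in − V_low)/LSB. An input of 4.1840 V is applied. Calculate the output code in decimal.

Full-scale span = 4.48 V; LSB = 4.48/2^17 = 34.18 µV.
(4.1840 − 0) / 3.41797e-05 = 122411.886 LSBs.
Floor → code 122411.

code 122411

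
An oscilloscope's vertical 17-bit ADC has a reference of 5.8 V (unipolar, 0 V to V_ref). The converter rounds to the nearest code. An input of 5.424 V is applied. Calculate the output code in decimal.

With 131072 levels over 5.8 V, one step is 44.25 µV.
(5.424 − 0) / 4.42505e-05 = 122574.919 LSBs.
round(122574.919) = 122575.

code 122575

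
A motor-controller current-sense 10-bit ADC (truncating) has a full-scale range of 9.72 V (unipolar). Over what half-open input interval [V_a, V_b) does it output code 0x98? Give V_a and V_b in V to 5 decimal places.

LSB = 9.72/2^10 = 9.492 mV.
Code 0x98 = 152 decimal.
V_a = V_low + 152·LSB = 1.44281 V; V_b = V_low + 153·LSB = 1.4523 V.

[1.44281 V, 1.45230 V)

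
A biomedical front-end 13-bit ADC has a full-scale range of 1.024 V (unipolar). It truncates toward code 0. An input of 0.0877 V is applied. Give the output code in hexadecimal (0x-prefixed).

LSB = 1.024 V / 8192 = 125.00 µV.
(0.0877 − 0) / 0.000125 = 701.600 LSBs.
Floor → code 701.
In hexadecimal (0x-prefixed): 0x2BD.

code 0x2BD (decimal 701)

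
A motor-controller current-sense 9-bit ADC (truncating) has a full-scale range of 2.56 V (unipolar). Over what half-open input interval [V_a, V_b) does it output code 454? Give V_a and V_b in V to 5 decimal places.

LSB = 2.56/2^9 = 5.000 mV.
V_a = V_low + 454·LSB = 2.27 V; V_b = V_low + 455·LSB = 2.275 V.

[2.27000 V, 2.27500 V)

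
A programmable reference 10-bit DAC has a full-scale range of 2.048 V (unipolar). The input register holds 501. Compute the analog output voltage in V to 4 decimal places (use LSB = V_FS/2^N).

LSB = 2.048 V / 2^10 = 2.000 mV.
V_out = 0 + 501 × 0.002 V = 1.002 V.

1.0020 V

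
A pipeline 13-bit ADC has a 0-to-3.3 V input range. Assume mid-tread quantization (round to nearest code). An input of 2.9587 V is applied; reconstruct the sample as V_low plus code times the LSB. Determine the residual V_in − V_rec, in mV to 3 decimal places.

-0.101 mV

One LSB is 3.3 V / 8192 = 402.83 µV.
(2.9587 − 0)/0.000402832 = 7344.7486; round gives code 7345.
Code 7345 maps back to 0 + 7345×0.000402832 V = 2.9588013 V.
V_in − V_rec = -0.00010127 V = -0.101 mV.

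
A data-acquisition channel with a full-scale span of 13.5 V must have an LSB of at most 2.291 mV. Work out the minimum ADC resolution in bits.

13 bits

Number of steps required ≥ 13.5 V / 2.291 mV = 5892.62.
Need 2^N ≥ 5892.62; 2^12 = 4096, 2^13 = 8192.
Minimum N = 13.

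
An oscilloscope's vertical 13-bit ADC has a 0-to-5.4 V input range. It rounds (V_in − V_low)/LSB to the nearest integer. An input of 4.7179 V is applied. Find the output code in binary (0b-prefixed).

code 0b1101111110101 (decimal 7157)

LSB = 5.4 V / 8192 = 0.659 mV.
Input sits at 7157.229 steps above V_low.
So the output code is 7157.
In binary (0b-prefixed): 0b1101111110101.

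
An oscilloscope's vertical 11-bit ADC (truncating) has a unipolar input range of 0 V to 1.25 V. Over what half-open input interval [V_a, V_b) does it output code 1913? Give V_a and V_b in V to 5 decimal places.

[1.16760 V, 1.16821 V)

LSB = 1.25/2^11 = 0.610 mV.
V_a = V_low + 1913·LSB = 1.1676 V; V_b = V_low + 1914·LSB = 1.16821 V.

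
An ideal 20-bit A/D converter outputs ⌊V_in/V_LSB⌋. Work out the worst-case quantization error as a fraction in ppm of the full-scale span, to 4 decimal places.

0.9537 ppm

Truncating → worst-case error = 1 LSB = V_FS/2^20, so 1e+06/1048576 = 0.953674 ppm of full scale.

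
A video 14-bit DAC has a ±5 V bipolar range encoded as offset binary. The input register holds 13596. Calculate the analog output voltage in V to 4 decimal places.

LSB = 10 V / 2^14 = 0.610 mV.
V_out = (−5) + 13596 × 0.000610352 V = 3.29834 V.

3.2983 V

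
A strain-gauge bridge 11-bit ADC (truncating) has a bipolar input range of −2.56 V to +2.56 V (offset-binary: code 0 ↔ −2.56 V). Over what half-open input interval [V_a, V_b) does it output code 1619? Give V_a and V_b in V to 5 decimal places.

[1.48750 V, 1.49000 V)

LSB = 5.12/2^11 = 2.500 mV.
V_a = V_low + 1619·LSB = 1.4875 V; V_b = V_low + 1620·LSB = 1.49 V.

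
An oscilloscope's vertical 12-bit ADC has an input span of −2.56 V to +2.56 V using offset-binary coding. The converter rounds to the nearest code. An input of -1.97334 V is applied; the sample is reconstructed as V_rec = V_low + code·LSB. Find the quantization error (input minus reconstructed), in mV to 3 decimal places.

One LSB is 5.12 V / 4096 = 1.250 mV.
(-1.97334 − (−2.56))/0.00125 = 469.3280; round gives code 469.
Code 469 maps back to (−2.56) + 469×0.00125 V = -1.97375 V.
Error = -1.97334 − (−1.97375) = 0.00041 V = 0.410 mV.

0.410 mV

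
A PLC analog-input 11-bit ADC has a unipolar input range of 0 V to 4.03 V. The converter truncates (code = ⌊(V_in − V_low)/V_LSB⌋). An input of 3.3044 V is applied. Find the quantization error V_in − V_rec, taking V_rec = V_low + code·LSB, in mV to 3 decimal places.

LSB = 4.03/2^11 = 1.968 mV.
Scaled input = 1679.2584 LSBs, so code = 1679.
Code 1679 maps back to 0 + 1679×0.00196777 V = 3.3038916 V.
V_in − V_rec = 0.000508398 V = 0.508 mV.

0.508 mV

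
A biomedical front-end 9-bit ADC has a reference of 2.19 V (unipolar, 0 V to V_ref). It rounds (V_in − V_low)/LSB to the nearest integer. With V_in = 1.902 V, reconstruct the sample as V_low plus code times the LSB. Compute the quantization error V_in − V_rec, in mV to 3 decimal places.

-1.418 mV

Step size: 2.19 V ÷ 2^9 = 4.277 mV.
Scaled input = 444.6685 LSBs, so code = 445.
Reconstructed: 1.903418 V.
V_in − V_rec = -0.00141797 V = -1.418 mV.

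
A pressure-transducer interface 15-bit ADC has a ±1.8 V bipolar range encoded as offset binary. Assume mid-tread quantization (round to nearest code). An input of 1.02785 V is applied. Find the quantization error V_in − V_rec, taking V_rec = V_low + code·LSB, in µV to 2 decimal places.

LSB = 3.6/2^15 = 109.86 µV.
Scaled input = 25739.7191 LSBs, so code = 25740.
Reconstructed: 1.0278809 V.
Error = 1.02785 − 1.0278809 = -3.08594e-05 V = -30.86 µV.

-30.86 µV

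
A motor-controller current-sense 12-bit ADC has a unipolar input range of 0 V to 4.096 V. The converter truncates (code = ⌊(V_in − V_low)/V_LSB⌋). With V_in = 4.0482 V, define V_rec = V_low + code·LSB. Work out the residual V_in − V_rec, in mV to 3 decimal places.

One LSB is 4.096 V / 4096 = 1.000 mV.
Scaled input = 4048.2000 LSBs, so code = 4048.
V_rec = 0 + 4048·0.001 = 4.048 V.
Difference: 0.0002 V → 0.200 mV.

0.200 mV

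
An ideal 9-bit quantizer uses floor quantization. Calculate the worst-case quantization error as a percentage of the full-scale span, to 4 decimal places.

0.1953 %

Truncating → worst-case error = 1 LSB = V_FS/2^9, so 100/512 = 0.195312 % of full scale.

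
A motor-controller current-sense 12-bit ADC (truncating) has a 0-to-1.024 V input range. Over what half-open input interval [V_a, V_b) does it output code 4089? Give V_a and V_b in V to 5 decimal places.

LSB = 1.024/2^12 = 250.00 µV.
V_a = V_low + 4089·LSB = 1.02225 V; V_b = V_low + 4090·LSB = 1.0225 V.

[1.02225 V, 1.02250 V)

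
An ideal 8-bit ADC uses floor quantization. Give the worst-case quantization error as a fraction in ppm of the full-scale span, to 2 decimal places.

Truncating → worst-case error = 1 LSB = V_FS/2^8, so 1e+06/256 = 3906.25 ppm of full scale.

3906.25 ppm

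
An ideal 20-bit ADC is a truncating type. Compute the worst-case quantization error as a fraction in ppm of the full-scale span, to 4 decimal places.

Truncating → worst-case error = 1 LSB = V_FS/2^20, so 1e+06/1048576 = 0.953674 ppm of full scale.

0.9537 ppm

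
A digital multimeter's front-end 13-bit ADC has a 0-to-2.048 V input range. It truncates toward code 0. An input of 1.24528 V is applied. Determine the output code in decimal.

code 4981

LSB = 2.048 V / 8192 = 250.00 µV.
(V_in − V_low)/LSB = (1.24528 − 0) / 0.00025 = 4981.120.
⌊·⌋(4981.120) = 4981.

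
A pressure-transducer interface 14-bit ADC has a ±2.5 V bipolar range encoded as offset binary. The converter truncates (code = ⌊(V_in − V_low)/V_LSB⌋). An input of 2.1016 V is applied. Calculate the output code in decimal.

code 15078

With 16384 levels over 5 V, one step is 305.18 µV.
Input sits at 15078.523 steps above V_low.
Floor → code 15078.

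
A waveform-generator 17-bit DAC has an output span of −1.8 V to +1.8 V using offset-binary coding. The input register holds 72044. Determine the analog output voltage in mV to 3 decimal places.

LSB = 3.6 V / 2^17 = 27.47 µV.
V_out = (−1.8) + 72044 × 2.74658e-05 V = 0.178748 V.
= 178.748 mV.

178.748 mV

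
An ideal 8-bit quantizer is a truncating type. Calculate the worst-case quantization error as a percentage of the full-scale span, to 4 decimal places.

Truncating → worst-case error = 1 LSB = V_FS/2^8, so 100/256 = 0.390625 % of full scale.

0.3906 %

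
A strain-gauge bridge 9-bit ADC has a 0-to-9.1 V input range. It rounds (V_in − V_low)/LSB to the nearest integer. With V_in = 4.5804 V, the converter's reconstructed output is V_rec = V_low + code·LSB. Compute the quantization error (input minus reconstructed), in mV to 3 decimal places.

-5.147 mV

One LSB is 9.1 V / 512 = 17.773 mV.
Scaled input = 257.7104 LSBs, so code = 258.
Reconstructed: 4.5855469 V.
V_in − V_rec = -0.00514688 V = -5.147 mV.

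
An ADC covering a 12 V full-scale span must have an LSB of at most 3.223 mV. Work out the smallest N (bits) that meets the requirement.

12 bits

Number of steps required ≥ 12 V / 3.223 mV = 3723.24.
Need 2^N ≥ 3723.24; 2^11 = 2048, 2^12 = 4096.
Minimum N = 12.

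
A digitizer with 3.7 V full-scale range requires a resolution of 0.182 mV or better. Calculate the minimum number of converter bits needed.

Number of steps required ≥ 3.7 V / 0.182 mV = 20329.67.
Need 2^N ≥ 20329.67; 2^14 = 16384, 2^15 = 32768.
Minimum N = 15.

15 bits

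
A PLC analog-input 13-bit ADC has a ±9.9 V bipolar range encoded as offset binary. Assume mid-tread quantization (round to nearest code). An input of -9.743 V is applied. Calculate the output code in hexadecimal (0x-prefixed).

code 0x41 (decimal 65)

Full-scale span = 19.8 V; LSB = 19.8/2^13 = 2.417 mV.
(V_in − V_low)/LSB = (-9.743 − (−9.9)) / 0.00241699 = 64.957.
Round → code 65.
In hexadecimal (0x-prefixed): 0x41.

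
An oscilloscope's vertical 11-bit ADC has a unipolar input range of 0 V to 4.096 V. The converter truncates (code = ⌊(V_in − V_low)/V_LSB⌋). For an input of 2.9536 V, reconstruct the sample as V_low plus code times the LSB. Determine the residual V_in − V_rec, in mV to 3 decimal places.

1.600 mV

LSB = 4.096/2^11 = 2.000 mV.
Scaled input = 1476.8000 LSBs, so code = 1476.
V_rec = 0 + 1476·0.002 = 2.952 V.
Error = 2.9536 − 2.952 = 0.0016 V = 1.600 mV.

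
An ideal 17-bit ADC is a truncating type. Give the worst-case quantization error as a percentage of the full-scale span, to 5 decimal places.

Truncating → worst-case error = 1 LSB = V_FS/2^17, so 100/131072 = 0.000762939 % of full scale.

0.00076 %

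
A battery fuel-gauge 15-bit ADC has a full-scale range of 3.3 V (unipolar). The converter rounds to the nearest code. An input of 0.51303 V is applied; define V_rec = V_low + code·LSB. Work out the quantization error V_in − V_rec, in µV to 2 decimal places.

23.41 µV

Step size: 3.3 V ÷ 2^15 = 100.71 µV.
(0.51303 − 0)/0.000100708 = 5094.2324; round gives code 5094.
Reconstructed: 0.51300659 V.
Error = 0.51303 − 0.51300659 = 2.34082e-05 V = 23.41 µV.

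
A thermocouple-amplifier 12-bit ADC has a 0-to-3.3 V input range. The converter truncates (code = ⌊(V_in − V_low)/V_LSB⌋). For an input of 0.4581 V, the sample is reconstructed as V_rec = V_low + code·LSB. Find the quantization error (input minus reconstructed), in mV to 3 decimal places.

One LSB is 3.3 V / 4096 = 0.806 mV.
Scaled input = 568.5993 LSBs, so code = 568.
Code 568 maps back to 0 + 568×0.000805664 V = 0.45761719 V.
Error = 0.4581 − 0.45761719 = 0.000482813 V = 0.483 mV.

0.483 mV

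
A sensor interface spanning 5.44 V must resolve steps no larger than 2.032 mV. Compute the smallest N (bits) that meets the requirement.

Number of steps required ≥ 5.44 V / 2.032 mV = 2677.17.
Need 2^N ≥ 2677.17; 2^11 = 2048, 2^12 = 4096.
Minimum N = 12.

12 bits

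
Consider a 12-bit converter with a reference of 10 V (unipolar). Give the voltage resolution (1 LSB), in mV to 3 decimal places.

2.441 mV

Full-scale span = 10 V.
LSB = 10 / 2^12 = 10 / 4096 = 0.00244141 V = 2.441 mV.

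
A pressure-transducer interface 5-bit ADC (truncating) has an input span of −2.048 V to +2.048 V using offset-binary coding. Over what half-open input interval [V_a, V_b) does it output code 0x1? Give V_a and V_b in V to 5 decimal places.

[-1.92000 V, -1.79200 V)

LSB = 4.096/2^5 = 128.000 mV.
Code 0x1 = 1 decimal.
V_a = V_low + 1·LSB = -1.92 V; V_b = V_low + 2·LSB = -1.792 V.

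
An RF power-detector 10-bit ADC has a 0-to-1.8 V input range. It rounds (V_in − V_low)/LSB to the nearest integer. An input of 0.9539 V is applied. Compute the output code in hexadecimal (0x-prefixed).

Full-scale span = 1.8 V; LSB = 1.8/2^10 = 1.758 mV.
(0.9539 − 0) / 0.00175781 = 542.663 LSBs.
So the output code is 543.
In hexadecimal (0x-prefixed): 0x21F.

code 0x21F (decimal 543)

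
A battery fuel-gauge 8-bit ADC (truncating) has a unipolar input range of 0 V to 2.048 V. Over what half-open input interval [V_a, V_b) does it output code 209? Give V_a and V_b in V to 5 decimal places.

LSB = 2.048/2^8 = 8.000 mV.
V_a = V_low + 209·LSB = 1.672 V; V_b = V_low + 210·LSB = 1.68 V.

[1.67200 V, 1.68000 V)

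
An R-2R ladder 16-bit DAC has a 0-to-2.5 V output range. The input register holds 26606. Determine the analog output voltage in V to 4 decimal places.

1.0149 V

LSB = 2.5 V / 2^16 = 38.15 µV.
V_out = 0 + 26606 × 3.8147e-05 V = 1.01494 V.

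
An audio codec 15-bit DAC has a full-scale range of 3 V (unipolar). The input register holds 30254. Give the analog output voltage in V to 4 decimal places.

LSB = 3 V / 2^15 = 91.55 µV.
V_out = 0 + 30254 × 9.15527e-05 V = 2.76984 V.

2.7698 V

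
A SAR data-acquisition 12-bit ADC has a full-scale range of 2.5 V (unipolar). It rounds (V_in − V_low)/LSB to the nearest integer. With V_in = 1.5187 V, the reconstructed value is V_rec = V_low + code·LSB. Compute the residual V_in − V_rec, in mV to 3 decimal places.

0.145 mV

Step size: 2.5 V ÷ 2^12 = 0.610 mV.
(1.5187 − 0)/0.000610352 = 2488.2381; round gives code 2488.
Code 2488 maps back to 0 + 2488×0.000610352 V = 1.5185547 V.
Difference: 0.000145312 V → 0.145 mV.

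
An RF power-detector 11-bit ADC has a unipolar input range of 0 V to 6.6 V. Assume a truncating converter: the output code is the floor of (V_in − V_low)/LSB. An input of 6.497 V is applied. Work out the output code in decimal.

code 2016

With 2048 levels over 6.6 V, one step is 3.223 mV.
Input sits at 2016.039 steps above V_low.
So the output code is 2016.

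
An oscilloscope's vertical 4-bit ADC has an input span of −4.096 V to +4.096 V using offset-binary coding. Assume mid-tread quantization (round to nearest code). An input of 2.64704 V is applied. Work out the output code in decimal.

LSB = 8.192 V / 16 = 0.5120 V.
(2.64704 − (−4.096)) / 0.512 = 13.170 LSBs.
So the output code is 13.

code 13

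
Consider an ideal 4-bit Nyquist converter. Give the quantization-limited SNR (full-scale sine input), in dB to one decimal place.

25.8 dB

SNR ≈ 6.02·N + 1.76 dB = 6.02·4 + 1.76 = 25.84 dB.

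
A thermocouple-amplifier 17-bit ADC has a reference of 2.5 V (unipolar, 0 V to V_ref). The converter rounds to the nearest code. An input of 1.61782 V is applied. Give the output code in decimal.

code 84820

With 131072 levels over 2.5 V, one step is 19.07 µV.
(1.61782 − 0) / 1.90735e-05 = 84820.361 LSBs.
round(84820.361) = 84820.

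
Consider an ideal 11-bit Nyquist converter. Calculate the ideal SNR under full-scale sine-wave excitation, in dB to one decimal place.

68.0 dB

SNR ≈ 6.02·N + 1.76 dB = 6.02·11 + 1.76 = 67.98 dB.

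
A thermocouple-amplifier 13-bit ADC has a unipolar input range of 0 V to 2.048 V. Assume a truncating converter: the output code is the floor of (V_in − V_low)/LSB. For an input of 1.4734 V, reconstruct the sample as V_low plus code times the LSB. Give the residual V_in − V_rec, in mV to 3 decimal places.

One LSB is 2.048 V / 8192 = 250.00 µV.
(1.4734 − 0)/0.00025 = 5893.6000; ⌊·⌋ gives code 5893.
Reconstructed: 1.47325 V.
Error = 1.4734 − 1.47325 = 0.00015 V = 0.150 mV.

0.150 mV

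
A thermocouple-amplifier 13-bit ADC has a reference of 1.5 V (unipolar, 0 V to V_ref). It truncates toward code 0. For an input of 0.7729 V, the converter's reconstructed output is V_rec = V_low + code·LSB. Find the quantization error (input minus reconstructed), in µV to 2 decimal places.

11.82 µV

LSB = 1.5/2^13 = 183.11 µV.
Scaled input = 4221.0645 LSBs, so code = 4221.
Code 4221 maps back to 0 + 4221×0.000183105 V = 0.77288818 V.
Error = 0.7729 − 0.77288818 = 1.18164e-05 V = 11.82 µV.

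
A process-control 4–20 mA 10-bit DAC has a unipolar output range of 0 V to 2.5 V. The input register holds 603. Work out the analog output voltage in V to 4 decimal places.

LSB = 2.5 V / 2^10 = 2.441 mV.
V_out = 0 + 603 × 0.00244141 V = 1.47217 V.

1.4722 V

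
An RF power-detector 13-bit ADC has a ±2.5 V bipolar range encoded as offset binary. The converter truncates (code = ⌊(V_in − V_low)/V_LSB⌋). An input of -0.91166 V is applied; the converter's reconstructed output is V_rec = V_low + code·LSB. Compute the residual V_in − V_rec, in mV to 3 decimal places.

Step size: 5 V ÷ 2^13 = 0.610 mV.
(-0.91166 − (−2.5))/0.000610352 = 2602.3363; ⌊·⌋ gives code 2602.
Code 2602 maps back to (−2.5) + 2602×0.000610352 V = -0.91186523 V.
Error = -0.91166 − (−0.91186523) = 0.000205234 V = 0.205 mV.

0.205 mV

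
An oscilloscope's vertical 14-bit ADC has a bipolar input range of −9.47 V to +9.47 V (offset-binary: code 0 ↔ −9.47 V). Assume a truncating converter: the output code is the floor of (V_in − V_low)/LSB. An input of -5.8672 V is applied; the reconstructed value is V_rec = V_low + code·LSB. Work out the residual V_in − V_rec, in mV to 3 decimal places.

0.686 mV

LSB = 18.94/2^14 = 1.156 mV.
(-5.8672 − (−9.47))/0.00115601 = 3116.5932; ⌊·⌋ gives code 3116.
Code 3116 maps back to (−9.47) + 3116×0.00115601 V = -5.8678857 V.
Error = -5.8672 − (−5.8678857) = 0.000685742 V = 0.686 mV.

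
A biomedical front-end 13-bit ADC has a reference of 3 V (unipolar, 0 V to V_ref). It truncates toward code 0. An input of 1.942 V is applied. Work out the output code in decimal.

LSB = 3 V / 8192 = 366.21 µV.
(1.942 − 0) / 0.000366211 = 5302.955 LSBs.
So the output code is 5302.

code 5302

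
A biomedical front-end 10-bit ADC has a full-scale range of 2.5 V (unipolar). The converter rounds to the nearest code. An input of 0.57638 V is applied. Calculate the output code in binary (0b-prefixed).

LSB = 2.5 V / 1024 = 2.441 mV.
(V_in − V_low)/LSB = (0.57638 − 0) / 0.00244141 = 236.085.
So the output code is 236.
In binary (0b-prefixed): 0b11101100.

code 0b11101100 (decimal 236)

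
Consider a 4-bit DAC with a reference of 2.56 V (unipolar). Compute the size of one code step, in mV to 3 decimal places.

Full-scale span = 2.56 V.
LSB = 2.56 / 2^4 = 2.56 / 16 = 0.16 V = 160.000 mV.

160.000 mV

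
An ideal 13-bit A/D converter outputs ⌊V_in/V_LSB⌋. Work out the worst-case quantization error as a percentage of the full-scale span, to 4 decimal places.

0.0122 %

Truncating → worst-case error = 1 LSB = V_FS/2^13, so 100/8192 = 0.012207 % of full scale.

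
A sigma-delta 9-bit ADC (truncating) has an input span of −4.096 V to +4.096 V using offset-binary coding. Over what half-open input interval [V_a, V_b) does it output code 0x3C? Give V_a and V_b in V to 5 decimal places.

[-3.13600 V, -3.12000 V)

LSB = 8.192/2^9 = 16.000 mV.
Code 0x3C = 60 decimal.
V_a = V_low + 60·LSB = -3.136 V; V_b = V_low + 61·LSB = -3.12 V.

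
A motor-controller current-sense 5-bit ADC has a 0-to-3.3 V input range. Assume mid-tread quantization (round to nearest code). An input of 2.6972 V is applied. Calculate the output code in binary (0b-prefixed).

code 0b11010 (decimal 26)

LSB = 3.3 V / 32 = 103.125 mV.
(2.6972 − 0) / 0.103125 = 26.155 LSBs.
round(26.155) = 26.
In binary (0b-prefixed): 0b11010.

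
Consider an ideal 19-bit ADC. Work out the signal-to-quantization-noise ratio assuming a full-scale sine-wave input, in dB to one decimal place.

SNR ≈ 6.02·N + 1.76 dB = 6.02·19 + 1.76 = 116.14 dB.

116.1 dB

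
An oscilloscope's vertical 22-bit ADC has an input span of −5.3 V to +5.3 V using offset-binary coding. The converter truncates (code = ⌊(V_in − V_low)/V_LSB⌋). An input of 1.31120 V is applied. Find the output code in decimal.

code 2615979

Full-scale span = 10.6 V; LSB = 10.6/2^22 = 2.53 µV.
(V_in − V_low)/LSB = (1.31120 − (−5.3)) / 2.52724e-06 = 2615979.491.
Floor → code 2615979.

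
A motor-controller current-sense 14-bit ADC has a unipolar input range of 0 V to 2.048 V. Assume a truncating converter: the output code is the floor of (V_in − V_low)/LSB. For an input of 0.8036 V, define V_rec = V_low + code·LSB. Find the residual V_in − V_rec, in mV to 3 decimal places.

Step size: 2.048 V ÷ 2^14 = 125.00 µV.
(0.8036 − 0)/0.000125 = 6428.8000; ⌊·⌋ gives code 6428.
V_rec = 0 + 6428·0.000125 = 0.8035 V.
V_in − V_rec = 0.0001 V = 0.100 mV.

0.100 mV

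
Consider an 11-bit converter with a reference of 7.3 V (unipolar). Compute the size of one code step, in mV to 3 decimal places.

Full-scale span = 7.3 V.
LSB = 7.3 / 2^11 = 7.3 / 2048 = 0.00356445 V = 3.564 mV.

3.564 mV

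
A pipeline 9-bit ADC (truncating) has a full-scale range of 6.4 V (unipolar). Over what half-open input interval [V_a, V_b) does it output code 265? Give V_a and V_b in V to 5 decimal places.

LSB = 6.4/2^9 = 12.500 mV.
V_a = V_low + 265·LSB = 3.3125 V; V_b = V_low + 266·LSB = 3.325 V.

[3.31250 V, 3.32500 V)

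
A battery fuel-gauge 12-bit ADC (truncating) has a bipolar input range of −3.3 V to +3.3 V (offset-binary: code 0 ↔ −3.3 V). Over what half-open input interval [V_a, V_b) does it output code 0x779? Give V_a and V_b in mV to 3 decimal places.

[-217.529 mV, -215.918 mV)

LSB = 6.6/2^12 = 1.611 mV.
Code 0x779 = 1913 decimal.
V_a = V_low + 1913·LSB = -0.217529 V; V_b = V_low + 1914·LSB = -0.215918 V.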